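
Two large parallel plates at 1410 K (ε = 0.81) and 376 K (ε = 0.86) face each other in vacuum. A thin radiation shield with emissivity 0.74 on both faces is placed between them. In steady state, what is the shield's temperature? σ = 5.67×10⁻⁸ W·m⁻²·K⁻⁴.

In steady state the net flux on the hot side equals that on the cold side.
σ(T₁⁴−T_s⁴)/D₁ = σ(T_s⁴−T₂⁴)/D₂, with D₁ = 1/ε₁+1/ε_s−1 = 1.586, D₂ = 1/ε_s+1/ε₂−1 = 1.514.
Solve for T_s⁴: T_s⁴ = (D₂·T₁⁴ + D₁·T₂⁴)/(D₁+D₂) = 1.941×10¹² K⁴.

T_s ≈ 1180 K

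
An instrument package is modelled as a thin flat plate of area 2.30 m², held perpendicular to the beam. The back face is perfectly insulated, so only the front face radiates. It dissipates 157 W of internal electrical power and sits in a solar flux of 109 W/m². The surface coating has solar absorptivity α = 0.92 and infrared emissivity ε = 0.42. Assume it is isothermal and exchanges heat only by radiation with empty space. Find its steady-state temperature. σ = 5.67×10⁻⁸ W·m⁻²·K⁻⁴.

At steady state, absorbed solar power + internal power = radiated power.
Absorbed: α·S·A_cross = 0.92·109·2.300 = 230.6 W (cross-section A).
Total input = 230.6 + 157 = 387.6 W.
Radiated: εσ·A_surf·T⁴ with A_surf = A = 2.300 m².
T⁴ = 387.6/(0.42·5.67×10⁻⁸·2.300) = 7.077×10⁹ K⁴.

T ≈ 290 K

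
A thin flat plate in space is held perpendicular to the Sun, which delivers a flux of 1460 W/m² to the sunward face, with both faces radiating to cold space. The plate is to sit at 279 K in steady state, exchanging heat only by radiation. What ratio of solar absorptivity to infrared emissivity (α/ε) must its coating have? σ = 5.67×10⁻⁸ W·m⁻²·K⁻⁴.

α/ε ≈ 0.471

Balance: αS·A = εσ·2A·T⁴ ⇒ α/ε = 2σT⁴/S.
α/ε = 2·5.67×10⁻⁸·(279)⁴/1460 = 2·5.67×10⁻⁸·6.059×10⁹/1460.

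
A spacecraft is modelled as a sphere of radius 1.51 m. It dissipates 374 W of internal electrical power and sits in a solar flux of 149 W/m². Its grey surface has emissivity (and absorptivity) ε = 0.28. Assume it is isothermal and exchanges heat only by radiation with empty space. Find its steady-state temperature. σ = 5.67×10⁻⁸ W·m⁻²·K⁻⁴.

T ≈ 196 K

At steady state, absorbed solar power + internal power = radiated power.
Absorbed: α·S·A_cross = 0.28·149·7.163 = 298.8 W (cross-section πr²).
Total input = 298.8 + 374 = 672.8 W.
Radiated: εσ·A_surf·T⁴ with A_surf = 4πr² = 28.65 m².
T⁴ = 672.8/(0.28·5.67×10⁻⁸·28.65) = 1.479×10⁹ K⁴.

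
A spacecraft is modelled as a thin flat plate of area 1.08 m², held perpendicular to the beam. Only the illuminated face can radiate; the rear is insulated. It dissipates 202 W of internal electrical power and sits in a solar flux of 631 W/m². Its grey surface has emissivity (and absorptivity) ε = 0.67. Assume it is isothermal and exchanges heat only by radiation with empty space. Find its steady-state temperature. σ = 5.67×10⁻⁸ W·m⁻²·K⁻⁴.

T ≈ 356 K

At steady state, absorbed solar power + internal power = radiated power.
Absorbed: α·S·A_cross = 0.67·631·1.080 = 456.6 W (cross-section A).
Total input = 456.6 + 202 = 658.6 W.
Radiated: εσ·A_surf·T⁴ with A_surf = A = 1.080 m².
T⁴ = 658.6/(0.67·5.67×10⁻⁸·1.080) = 1.605×10¹⁰ K⁴.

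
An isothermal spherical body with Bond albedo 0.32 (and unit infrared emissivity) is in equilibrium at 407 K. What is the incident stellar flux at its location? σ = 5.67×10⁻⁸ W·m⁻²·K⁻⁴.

(1−a)S·πr² = σ·4πr²·T⁴ ⇒ S = 4σT⁴/(1−a).
S = 4·5.67×10⁻⁸·2.744×10¹⁰/0.680.

S ≈ 9150 W/m²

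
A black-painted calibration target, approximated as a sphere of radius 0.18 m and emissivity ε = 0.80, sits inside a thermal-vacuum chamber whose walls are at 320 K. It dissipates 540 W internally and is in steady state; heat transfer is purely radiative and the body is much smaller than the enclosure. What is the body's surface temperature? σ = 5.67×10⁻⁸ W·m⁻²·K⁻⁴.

T ≈ 446 K

For a small grey body in a large enclosure, net radiated power = εσA(T⁴ − T_w⁴).
Steady state: P = εσA(T⁴ − T_w⁴) with A = 4πr² = 0.4072 m².
T⁴ = P/(εσA) + T_w⁴ = 540/(0.80·5.67×10⁻⁸·0.4072) + (320)⁴
    = 2.924×10¹⁰ + 1.049×10¹⁰ = 3.972×10¹⁰ K⁴.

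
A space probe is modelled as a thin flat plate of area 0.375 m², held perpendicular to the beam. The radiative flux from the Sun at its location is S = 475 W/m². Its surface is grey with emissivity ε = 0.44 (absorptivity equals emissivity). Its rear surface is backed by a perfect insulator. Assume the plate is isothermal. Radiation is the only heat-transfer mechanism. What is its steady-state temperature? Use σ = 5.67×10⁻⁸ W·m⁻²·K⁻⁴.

At equilibrium, absorbed power = emitted power.
Absorbing cross-section = A = 0.3750 m²; emitting surface = A = 0.3750 m² (ratio 1).
εS·A_cross = εσ·A_surf·T⁴  ⇒  T⁴ = S/(1σ)   (ε cancels).
T⁴ = 475/(1·5.67×10⁻⁸) = 8.377×10⁹ K⁴.
T = (8.377×10⁹)^(1/4).

T ≈ 303 K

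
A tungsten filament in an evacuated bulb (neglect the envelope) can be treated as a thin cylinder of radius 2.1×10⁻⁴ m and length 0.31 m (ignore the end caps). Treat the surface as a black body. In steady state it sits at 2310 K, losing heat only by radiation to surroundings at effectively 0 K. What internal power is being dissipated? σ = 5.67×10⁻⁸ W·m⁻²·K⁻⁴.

P ≈ 660 W

Steady state: P = εσA T⁴.
A = 2πrL = 4.090×10⁻⁴ m²; T⁴ = (2310)⁴ = 2.847×10¹³ K⁴.
P = 1.0 × 5.67×10⁻⁸ × 4.090×10⁻⁴ × 2.847×10¹³.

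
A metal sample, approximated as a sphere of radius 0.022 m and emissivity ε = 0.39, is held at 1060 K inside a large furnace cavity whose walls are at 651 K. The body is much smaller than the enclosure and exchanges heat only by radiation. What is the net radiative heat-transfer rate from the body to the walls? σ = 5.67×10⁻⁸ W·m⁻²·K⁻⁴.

P_net ≈ 146 W

For a small grey body in a large enclosure: P_net = εσA(T_body⁴ − T_wall⁴).
A = 4πr² = 0.006082 m²; T_body⁴ − T_wall⁴ = 1.262×10¹² − 1.796×10¹¹ = 1.083×10¹² K⁴.
|P_net| = 0.39·5.67×10⁻⁸·0.006082·1.083×10¹².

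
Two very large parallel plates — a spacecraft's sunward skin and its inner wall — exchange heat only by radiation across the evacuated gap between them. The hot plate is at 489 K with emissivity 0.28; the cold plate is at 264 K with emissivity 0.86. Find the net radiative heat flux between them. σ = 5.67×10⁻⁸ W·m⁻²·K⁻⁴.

For two infinite grey parallel plates, q = σ(T₁⁴ − T₂⁴)/(1/ε₁ + 1/ε₂ − 1).
T₁⁴ − T₂⁴ = 5.718×10¹⁰ − 4.858×10⁹ = 5.232×10¹⁰ K⁴.
1/ε₁ + 1/ε₂ − 1 = 3.571 + 1.163 − 1 = 3.734.
q = 5.67×10⁻⁸ × 5.232×10¹⁰ / 3.734.

q ≈ 794 W/m²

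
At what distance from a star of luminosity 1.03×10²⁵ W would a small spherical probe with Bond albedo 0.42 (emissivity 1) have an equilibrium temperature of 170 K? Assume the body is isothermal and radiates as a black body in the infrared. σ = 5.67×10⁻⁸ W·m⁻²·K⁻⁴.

For an isothermal black-emitting sphere, (1−a)S·πr² = σ·4πr²·T⁴ ⇒ S = 4σT⁴/(1−a).
S = 4·5.67×10⁻⁸·(170)⁴/0.580 = 326.6 W/m².
Flux falls as S = L/(4πd²), so d = √(L/(4πS)) = √(1.03×10²⁵/(4π·326.6)).

d ≈ 5.01×10¹⁰ m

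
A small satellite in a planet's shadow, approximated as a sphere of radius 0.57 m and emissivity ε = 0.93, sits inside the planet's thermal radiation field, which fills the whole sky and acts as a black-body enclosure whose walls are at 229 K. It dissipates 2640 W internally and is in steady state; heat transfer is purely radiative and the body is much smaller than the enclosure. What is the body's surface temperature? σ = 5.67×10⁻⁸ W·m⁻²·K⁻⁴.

For a small grey body in a large enclosure, net radiated power = εσA(T⁴ − T_w⁴).
Steady state: P = εσA(T⁴ − T_w⁴) with A = 4πr² = 4.083 m².
T⁴ = P/(εσA) + T_w⁴ = 2640/(0.93·5.67×10⁻⁸·4.083) + (229)⁴
    = 1.226×10¹⁰ + 2.750×10⁹ = 1.501×10¹⁰ K⁴.

T ≈ 350 K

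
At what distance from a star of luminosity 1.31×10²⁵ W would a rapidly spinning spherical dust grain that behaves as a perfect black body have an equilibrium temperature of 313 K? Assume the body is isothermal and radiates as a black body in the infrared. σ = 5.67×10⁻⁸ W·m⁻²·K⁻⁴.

d ≈ 2.19×10¹⁰ m

For an isothermal black-emitting sphere, (1−a)S·πr² = σ·4πr²·T⁴ ⇒ S = 4σT⁴/(1−a).
S = 4·5.67×10⁻⁸·(313)⁴/1.00 = 2177 W/m².
Flux falls as S = L/(4πd²), so d = √(L/(4πS)) = √(1.31×10²⁵/(4π·2177)).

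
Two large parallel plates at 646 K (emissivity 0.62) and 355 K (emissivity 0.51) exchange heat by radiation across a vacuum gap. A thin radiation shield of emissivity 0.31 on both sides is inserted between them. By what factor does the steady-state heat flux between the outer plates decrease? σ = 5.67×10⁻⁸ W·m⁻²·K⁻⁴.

factor ≈ 3.12

Without shield: q₀ = σΔ(T⁴)/(1/ε₁+1/ε₂−1) with denominator 2.574.
With shield the two gaps are in series; the resistances add: (1/ε₁+1/ε_s−1)+(1/ε_s+1/ε₂−1) = 3.839+4.187 = 8.025.
Heat-flux ratio q₀/q = 8.025/2.574.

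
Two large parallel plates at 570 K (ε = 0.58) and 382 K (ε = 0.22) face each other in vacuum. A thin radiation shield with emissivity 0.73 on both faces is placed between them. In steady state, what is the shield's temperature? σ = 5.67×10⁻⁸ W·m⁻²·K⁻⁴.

T_s ≈ 532 K

In steady state the net flux on the hot side equals that on the cold side.
σ(T₁⁴−T_s⁴)/D₁ = σ(T_s⁴−T₂⁴)/D₂, with D₁ = 1/ε₁+1/ε_s−1 = 2.094, D₂ = 1/ε_s+1/ε₂−1 = 4.915.
Solve for T_s⁴: T_s⁴ = (D₂·T₁⁴ + D₁·T₂⁴)/(D₁+D₂) = 8.039×10¹⁰ K⁴.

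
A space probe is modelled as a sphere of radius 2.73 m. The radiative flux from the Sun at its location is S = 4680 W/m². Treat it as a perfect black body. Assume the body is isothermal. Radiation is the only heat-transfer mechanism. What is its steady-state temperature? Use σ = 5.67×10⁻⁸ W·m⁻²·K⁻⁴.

At equilibrium, absorbed power = emitted power.
Absorbing cross-section = πr² = 23.41 m²; emitting surface = 4πr² = 93.66 m² (ratio 4).
S·A_cross = εσ·A_surf·T⁴  ⇒  T⁴ = S/(4σ).
T⁴ = 1.00·4680/(4·5.67×10⁻⁸) = 2.063×10¹⁰ K⁴.
T = (2.063×10¹⁰)^(1/4).

T ≈ 379 K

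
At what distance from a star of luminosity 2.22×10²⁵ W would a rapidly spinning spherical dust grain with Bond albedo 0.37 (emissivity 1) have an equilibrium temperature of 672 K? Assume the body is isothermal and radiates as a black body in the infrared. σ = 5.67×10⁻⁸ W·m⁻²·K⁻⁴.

d ≈ 4.91×10⁹ m

For an isothermal black-emitting sphere, (1−a)S·πr² = σ·4πr²·T⁴ ⇒ S = 4σT⁴/(1−a).
S = 4·5.67×10⁻⁸·(672)⁴/0.630 = 73410 W/m².
Flux falls as S = L/(4πd²), so d = √(L/(4πS)) = √(2.22×10²⁵/(4π·73410)).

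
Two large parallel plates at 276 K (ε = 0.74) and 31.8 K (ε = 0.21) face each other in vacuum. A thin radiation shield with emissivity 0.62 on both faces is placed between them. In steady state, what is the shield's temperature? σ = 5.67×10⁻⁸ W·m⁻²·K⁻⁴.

In steady state the net flux on the hot side equals that on the cold side.
σ(T₁⁴−T_s⁴)/D₁ = σ(T_s⁴−T₂⁴)/D₂, with D₁ = 1/ε₁+1/ε_s−1 = 1.964, D₂ = 1/ε_s+1/ε₂−1 = 5.375.
Solve for T_s⁴: T_s⁴ = (D₂·T₁⁴ + D₁·T₂⁴)/(D₁+D₂) = 4.250×10⁹ K⁴.

T_s ≈ 255 K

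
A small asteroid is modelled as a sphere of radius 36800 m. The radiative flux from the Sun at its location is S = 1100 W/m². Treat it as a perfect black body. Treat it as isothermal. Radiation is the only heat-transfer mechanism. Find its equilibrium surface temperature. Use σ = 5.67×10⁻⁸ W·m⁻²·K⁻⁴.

At equilibrium, absorbed power = emitted power.
Absorbing cross-section = πr² = 4.254×10⁹ m²; emitting surface = 4πr² = 1.702×10¹⁰ m² (ratio 4).
S·A_cross = εσ·A_surf·T⁴  ⇒  T⁴ = S/(4σ).
T⁴ = 1.00·1100/(4·5.67×10⁻⁸) = 4.850×10⁹ K⁴.
T = (4.850×10⁹)^(1/4).

T ≈ 264 K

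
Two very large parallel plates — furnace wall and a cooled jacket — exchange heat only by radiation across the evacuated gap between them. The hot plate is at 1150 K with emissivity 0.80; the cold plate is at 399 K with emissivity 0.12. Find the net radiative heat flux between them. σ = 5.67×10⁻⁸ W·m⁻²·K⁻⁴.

For two infinite grey parallel plates, q = σ(T₁⁴ − T₂⁴)/(1/ε₁ + 1/ε₂ − 1).
T₁⁴ − T₂⁴ = 1.749×10¹² − 2.534×10¹⁰ = 1.724×10¹² K⁴.
1/ε₁ + 1/ε₂ − 1 = 1.250 + 8.333 − 1 = 8.583.
q = 5.67×10⁻⁸ × 1.724×10¹² / 8.583.

q ≈ 11400 W/m²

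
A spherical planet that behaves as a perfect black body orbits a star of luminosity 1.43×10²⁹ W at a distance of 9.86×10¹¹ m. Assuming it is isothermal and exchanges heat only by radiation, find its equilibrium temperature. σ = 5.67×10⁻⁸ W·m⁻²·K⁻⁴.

First find the stellar flux at distance d: S = L/(4πd²) = 1.43×10²⁹/(4π·(9.86×10¹¹)²) = 11710 W/m².
For an isothermal sphere, absorbed (1−a)S·πr² = emitted σ·4πr²·T⁴, so T⁴ = (1−a)S/(4σ).
T⁴ = 1.00·11710/(4·5.67×10⁻⁸) = 5.161×10¹⁰ K⁴.

T ≈ 477 K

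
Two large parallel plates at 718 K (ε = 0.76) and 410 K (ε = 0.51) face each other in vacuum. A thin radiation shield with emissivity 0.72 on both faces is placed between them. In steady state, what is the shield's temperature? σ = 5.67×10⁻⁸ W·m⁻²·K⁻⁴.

T_s ≈ 638 K

In steady state the net flux on the hot side equals that on the cold side.
σ(T₁⁴−T_s⁴)/D₁ = σ(T_s⁴−T₂⁴)/D₂, with D₁ = 1/ε₁+1/ε_s−1 = 1.705, D₂ = 1/ε_s+1/ε₂−1 = 2.350.
Solve for T_s⁴: T_s⁴ = (D₂·T₁⁴ + D₁·T₂⁴)/(D₁+D₂) = 1.659×10¹¹ K⁴.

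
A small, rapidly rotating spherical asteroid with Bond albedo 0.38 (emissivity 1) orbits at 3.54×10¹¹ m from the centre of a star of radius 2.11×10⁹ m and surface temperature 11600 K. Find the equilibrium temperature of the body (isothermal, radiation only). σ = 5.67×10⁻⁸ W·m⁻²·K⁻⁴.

The star's surface emits σT_*⁴; at distance d the flux is S = σT_*⁴(R_*/d)².
S = 5.67×10⁻⁸·(11600)⁴·(2.11×10⁹/3.54×10¹¹)² = 36470 W/m².
For an isothermal sphere T⁴ = (1−a)S/(4σ) = 9.971×10¹⁰ K⁴.

T ≈ 562 K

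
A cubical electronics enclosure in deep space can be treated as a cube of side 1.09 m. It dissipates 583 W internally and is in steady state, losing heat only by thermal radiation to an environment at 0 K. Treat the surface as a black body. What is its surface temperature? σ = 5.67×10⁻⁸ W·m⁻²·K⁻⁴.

Steady state: internal power = radiated power, P = εσA T⁴.
Radiating area A = 6L² = 7.129 m².
T⁴ = P/(εσA) = 583/(1.0·5.67×10⁻⁸·7.129) = 1.442×10⁹ K⁴.
T = (1.442×10⁹)^(1/4).

T ≈ 195 K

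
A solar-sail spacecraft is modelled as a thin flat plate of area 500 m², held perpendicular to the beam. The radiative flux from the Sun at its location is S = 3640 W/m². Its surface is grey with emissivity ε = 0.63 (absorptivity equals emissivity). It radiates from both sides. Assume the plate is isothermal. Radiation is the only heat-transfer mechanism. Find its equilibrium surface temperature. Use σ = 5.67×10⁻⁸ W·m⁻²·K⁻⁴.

At equilibrium, absorbed power = emitted power.
Absorbing cross-section = A = 500.0 m²; emitting surface = 2A = 1000 m² (ratio 2).
εS·A_cross = εσ·A_surf·T⁴  ⇒  T⁴ = S/(2σ)   (ε cancels).
T⁴ = 3640/(2·5.67×10⁻⁸) = 3.210×10¹⁰ K⁴.
T = (3.210×10¹⁰)^(1/4).

T ≈ 423 K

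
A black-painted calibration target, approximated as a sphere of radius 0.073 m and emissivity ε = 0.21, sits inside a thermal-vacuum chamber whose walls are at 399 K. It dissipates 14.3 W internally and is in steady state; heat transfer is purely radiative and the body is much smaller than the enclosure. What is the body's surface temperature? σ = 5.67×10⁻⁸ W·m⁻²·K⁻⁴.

For a small grey body in a large enclosure, net radiated power = εσA(T⁴ − T_w⁴).
Steady state: P = εσA(T⁴ − T_w⁴) with A = 4πr² = 0.06697 m².
T⁴ = P/(εσA) + T_w⁴ = 14.3/(0.21·5.67×10⁻⁸·0.06697) + (399)⁴
    = 1.793×10¹⁰ + 2.534×10¹⁰ = 4.328×10¹⁰ K⁴.

T ≈ 456 K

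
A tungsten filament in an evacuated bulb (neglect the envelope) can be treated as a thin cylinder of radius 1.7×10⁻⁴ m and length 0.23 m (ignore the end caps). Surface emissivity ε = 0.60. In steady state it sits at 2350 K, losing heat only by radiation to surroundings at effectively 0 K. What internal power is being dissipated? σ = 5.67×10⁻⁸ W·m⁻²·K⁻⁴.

P ≈ 255 W

Steady state: P = εσA T⁴.
A = 2πrL = 2.457×10⁻⁴ m²; T⁴ = (2350)⁴ = 3.050×10¹³ K⁴.
P = 0.60 × 5.67×10⁻⁸ × 2.457×10⁻⁴ × 3.050×10¹³.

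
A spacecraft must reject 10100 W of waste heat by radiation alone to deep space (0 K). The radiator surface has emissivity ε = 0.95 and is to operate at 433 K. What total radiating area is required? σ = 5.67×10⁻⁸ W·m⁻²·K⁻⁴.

P = εσA T⁴ ⇒ A = P/(εσT⁴).
T⁴ = 3.515×10¹⁰ K⁴.
A = 10100/(0.95 × 5.67×10⁻⁸ × 3.515×10¹⁰).

A ≈ 5.33 m²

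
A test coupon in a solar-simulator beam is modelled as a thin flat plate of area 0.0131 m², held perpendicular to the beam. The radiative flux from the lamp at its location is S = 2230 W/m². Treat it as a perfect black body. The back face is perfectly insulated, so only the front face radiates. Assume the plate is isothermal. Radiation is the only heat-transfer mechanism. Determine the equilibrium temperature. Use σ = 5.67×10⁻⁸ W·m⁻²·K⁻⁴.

T ≈ 445 K

At equilibrium, absorbed power = emitted power.
Absorbing cross-section = A = 0.01310 m²; emitting surface = A = 0.01310 m² (ratio 1).
S·A_cross = εσ·A_surf·T⁴  ⇒  T⁴ = S/(1σ).
T⁴ = 1.00·2230/(1·5.67×10⁻⁸) = 3.933×10¹⁰ K⁴.
T = (3.933×10¹⁰)^(1/4).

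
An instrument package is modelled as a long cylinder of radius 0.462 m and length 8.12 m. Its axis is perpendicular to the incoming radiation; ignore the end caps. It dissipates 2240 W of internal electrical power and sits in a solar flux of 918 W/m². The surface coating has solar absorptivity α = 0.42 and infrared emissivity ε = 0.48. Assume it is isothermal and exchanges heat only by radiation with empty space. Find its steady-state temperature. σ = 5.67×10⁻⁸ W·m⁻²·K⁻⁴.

At steady state, absorbed solar power + internal power = radiated power.
Absorbed: α·S·A_cross = 0.42·918·7.503 = 2893 W (cross-section 2rL).
Total input = 2893 + 2240 = 5133 W.
Radiated: εσ·A_surf·T⁴ with A_surf = 2πrL = 23.57 m².
T⁴ = 5133/(0.48·5.67×10⁻⁸·23.57) = 8.001×10⁹ K⁴.

T ≈ 299 K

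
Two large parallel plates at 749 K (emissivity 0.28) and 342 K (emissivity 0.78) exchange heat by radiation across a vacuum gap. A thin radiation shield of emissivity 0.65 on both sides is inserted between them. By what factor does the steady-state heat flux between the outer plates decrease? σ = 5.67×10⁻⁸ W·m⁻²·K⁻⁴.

factor ≈ 1.54

Without shield: q₀ = σΔ(T⁴)/(1/ε₁+1/ε₂−1) with denominator 3.853.
With shield the two gaps are in series; the resistances add: (1/ε₁+1/ε_s−1)+(1/ε_s+1/ε₂−1) = 4.110+1.821 = 5.930.
Heat-flux ratio q₀/q = 5.930/3.853.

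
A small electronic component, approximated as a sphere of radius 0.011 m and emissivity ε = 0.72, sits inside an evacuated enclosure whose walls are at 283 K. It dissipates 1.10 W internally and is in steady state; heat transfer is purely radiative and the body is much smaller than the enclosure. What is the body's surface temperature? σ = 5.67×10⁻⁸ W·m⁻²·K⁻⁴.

For a small grey body in a large enclosure, net radiated power = εσA(T⁴ − T_w⁴).
Steady state: P = εσA(T⁴ − T_w⁴) with A = 4πr² = 0.001521 m².
T⁴ = P/(εσA) + T_w⁴ = 1.10/(0.72·5.67×10⁻⁸·0.001521) + (283)⁴
    = 1.772×10¹⁰ + 6.414×10⁹ = 2.413×10¹⁰ K⁴.

T ≈ 394 K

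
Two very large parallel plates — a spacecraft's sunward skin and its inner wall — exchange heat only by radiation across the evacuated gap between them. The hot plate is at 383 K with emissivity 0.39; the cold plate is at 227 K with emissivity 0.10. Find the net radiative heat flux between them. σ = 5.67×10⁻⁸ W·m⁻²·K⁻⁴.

q ≈ 92.5 W/m²

For two infinite grey parallel plates, q = σ(T₁⁴ − T₂⁴)/(1/ε₁ + 1/ε₂ − 1).
T₁⁴ − T₂⁴ = 2.152×10¹⁰ − 2.655×10⁹ = 1.886×10¹⁰ K⁴.
1/ε₁ + 1/ε₂ − 1 = 2.564 + 10.00 − 1 = 11.56.
q = 5.67×10⁻⁸ × 1.886×10¹⁰ / 11.56.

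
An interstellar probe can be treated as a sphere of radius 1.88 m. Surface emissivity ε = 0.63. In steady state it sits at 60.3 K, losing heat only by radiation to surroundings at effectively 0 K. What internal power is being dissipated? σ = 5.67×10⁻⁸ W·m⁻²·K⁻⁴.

Steady state: P = εσA T⁴.
A = 4πr² = 44.41 m²; T⁴ = (60.3)⁴ = 1.322×10⁷ K⁴.
P = 0.63 × 5.67×10⁻⁸ × 44.41 × 1.322×10⁷.

P ≈ 21.0 W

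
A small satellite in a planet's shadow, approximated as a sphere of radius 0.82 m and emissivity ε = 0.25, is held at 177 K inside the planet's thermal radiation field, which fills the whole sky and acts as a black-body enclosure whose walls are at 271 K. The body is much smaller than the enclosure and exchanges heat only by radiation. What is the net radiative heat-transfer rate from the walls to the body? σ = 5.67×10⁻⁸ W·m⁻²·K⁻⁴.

For a small grey body in a large enclosure: P_net = εσA(T_body⁴ − T_wall⁴).
A = 4πr² = 8.450 m²; T_body⁴ − T_wall⁴ = 9.815×10⁸ − 5.394×10⁹ = -4.412×10⁹ K⁴.
|P_net| = 0.25·5.67×10⁻⁸·8.450·4.412×10⁹.

P_net ≈ 528 W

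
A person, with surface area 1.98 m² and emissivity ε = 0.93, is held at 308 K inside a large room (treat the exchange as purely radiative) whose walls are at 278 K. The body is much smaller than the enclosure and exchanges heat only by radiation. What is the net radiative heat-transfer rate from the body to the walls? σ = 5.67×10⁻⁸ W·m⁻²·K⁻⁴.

P_net ≈ 316 W

For a small grey body in a large enclosure: P_net = εσA(T_body⁴ − T_wall⁴).
A = 1.98 m²; T_body⁴ − T_wall⁴ = 8.999×10⁹ − 5.973×10⁹ = 3.026×10⁹ K⁴.
|P_net| = 0.93·5.67×10⁻⁸·1.980·3.026×10⁹.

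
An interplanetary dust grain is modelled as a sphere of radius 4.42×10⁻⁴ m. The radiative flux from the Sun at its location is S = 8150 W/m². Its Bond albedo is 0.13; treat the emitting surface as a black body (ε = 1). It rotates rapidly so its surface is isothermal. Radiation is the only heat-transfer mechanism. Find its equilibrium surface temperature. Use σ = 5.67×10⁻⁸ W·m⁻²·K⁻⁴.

At equilibrium, absorbed power = emitted power.
Absorbing cross-section = πr² = 6.138×10⁻⁷ m²; emitting surface = 4πr² = 2.455×10⁻⁶ m² (ratio 4).
(1−a)S·A_cross = εσ·A_surf·T⁴  ⇒  T⁴ = (1−a)S/(4σ).
T⁴ = 0.870·8150/(4·5.67×10⁻⁸) = 3.126×10¹⁰ K⁴.
T = (3.126×10¹⁰)^(1/4).

T ≈ 420 K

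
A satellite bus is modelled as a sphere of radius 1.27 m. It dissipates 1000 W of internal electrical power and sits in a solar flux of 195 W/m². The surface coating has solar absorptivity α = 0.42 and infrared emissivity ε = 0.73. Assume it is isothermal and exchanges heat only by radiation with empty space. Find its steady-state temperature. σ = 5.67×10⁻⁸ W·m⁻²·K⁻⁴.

T ≈ 203 K

At steady state, absorbed solar power + internal power = radiated power.
Absorbed: α·S·A_cross = 0.42·195·5.067 = 415.0 W (cross-section πr²).
Total input = 415.0 + 1000 = 1415 W.
Radiated: εσ·A_surf·T⁴ with A_surf = 4πr² = 20.27 m².
T⁴ = 1415/(0.73·5.67×10⁻⁸·20.27) = 1.687×10⁹ K⁴.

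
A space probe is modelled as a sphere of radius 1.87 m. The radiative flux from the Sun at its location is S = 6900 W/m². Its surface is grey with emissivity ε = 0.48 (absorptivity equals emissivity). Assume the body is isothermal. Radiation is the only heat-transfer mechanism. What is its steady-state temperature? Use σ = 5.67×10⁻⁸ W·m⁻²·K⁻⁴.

T ≈ 418 K

At equilibrium, absorbed power = emitted power.
Absorbing cross-section = πr² = 10.99 m²; emitting surface = 4πr² = 43.94 m² (ratio 4).
εS·A_cross = εσ·A_surf·T⁴  ⇒  T⁴ = S/(4σ)   (ε cancels).
T⁴ = 6900/(4·5.67×10⁻⁸) = 3.042×10¹⁰ K⁴.
T = (3.042×10¹⁰)^(1/4).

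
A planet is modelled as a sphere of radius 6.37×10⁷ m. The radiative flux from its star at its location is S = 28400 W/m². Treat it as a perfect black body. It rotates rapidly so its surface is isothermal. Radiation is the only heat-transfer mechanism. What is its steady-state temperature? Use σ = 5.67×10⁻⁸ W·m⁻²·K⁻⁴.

T ≈ 595 K

At equilibrium, absorbed power = emitted power.
Absorbing cross-section = πr² = 1.275×10¹⁶ m²; emitting surface = 4πr² = 5.099×10¹⁶ m² (ratio 4).
S·A_cross = εσ·A_surf·T⁴  ⇒  T⁴ = S/(4σ).
T⁴ = 1.00·28400/(4·5.67×10⁻⁸) = 1.252×10¹¹ K⁴.
T = (1.252×10¹¹)^(1/4).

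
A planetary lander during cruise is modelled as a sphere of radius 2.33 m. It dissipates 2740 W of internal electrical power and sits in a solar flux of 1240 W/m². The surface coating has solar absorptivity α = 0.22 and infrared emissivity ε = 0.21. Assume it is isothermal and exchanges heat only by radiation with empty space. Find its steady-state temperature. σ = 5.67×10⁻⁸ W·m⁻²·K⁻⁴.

T ≈ 309 K

At steady state, absorbed solar power + internal power = radiated power.
Absorbed: α·S·A_cross = 0.22·1240·17.06 = 4653 W (cross-section πr²).
Total input = 4653 + 2740 = 7393 W.
Radiated: εσ·A_surf·T⁴ with A_surf = 4πr² = 68.22 m².
T⁴ = 7393/(0.21·5.67×10⁻⁸·68.22) = 9.101×10⁹ K⁴.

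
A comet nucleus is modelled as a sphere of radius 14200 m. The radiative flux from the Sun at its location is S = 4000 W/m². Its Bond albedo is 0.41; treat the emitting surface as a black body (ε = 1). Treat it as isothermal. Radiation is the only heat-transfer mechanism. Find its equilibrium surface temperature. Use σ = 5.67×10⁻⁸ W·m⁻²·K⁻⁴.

At equilibrium, absorbed power = emitted power.
Absorbing cross-section = πr² = 6.335×10⁸ m²; emitting surface = 4πr² = 2.534×10⁹ m² (ratio 4).
(1−a)S·A_cross = εσ·A_surf·T⁴  ⇒  T⁴ = (1−a)S/(4σ).
T⁴ = 0.590·4000/(4·5.67×10⁻⁸) = 1.041×10¹⁰ K⁴.
T = (1.041×10¹⁰)^(1/4).

T ≈ 319 K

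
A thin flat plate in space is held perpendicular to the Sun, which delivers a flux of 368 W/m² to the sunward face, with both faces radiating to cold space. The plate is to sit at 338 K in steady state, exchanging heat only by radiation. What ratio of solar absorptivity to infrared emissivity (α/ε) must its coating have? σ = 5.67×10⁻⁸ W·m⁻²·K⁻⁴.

Balance: αS·A = εσ·2A·T⁴ ⇒ α/ε = 2σT⁴/S.
α/ε = 2·5.67×10⁻⁸·(338)⁴/368 = 2·5.67×10⁻⁸·1.305×10¹⁰/368.

α/ε ≈ 4.02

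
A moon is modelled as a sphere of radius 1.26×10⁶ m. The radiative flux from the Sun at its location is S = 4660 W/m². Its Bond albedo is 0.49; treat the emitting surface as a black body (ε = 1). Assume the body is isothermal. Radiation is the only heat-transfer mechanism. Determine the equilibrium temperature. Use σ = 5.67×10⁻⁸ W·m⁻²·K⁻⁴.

T ≈ 320 K

At equilibrium, absorbed power = emitted power.
Absorbing cross-section = πr² = 4.988×10¹² m²; emitting surface = 4πr² = 1.995×10¹³ m² (ratio 4).
(1−a)S·A_cross = εσ·A_surf·T⁴  ⇒  T⁴ = (1−a)S/(4σ).
T⁴ = 0.510·4660/(4·5.67×10⁻⁸) = 1.048×10¹⁰ K⁴.
T = (1.048×10¹⁰)^(1/4).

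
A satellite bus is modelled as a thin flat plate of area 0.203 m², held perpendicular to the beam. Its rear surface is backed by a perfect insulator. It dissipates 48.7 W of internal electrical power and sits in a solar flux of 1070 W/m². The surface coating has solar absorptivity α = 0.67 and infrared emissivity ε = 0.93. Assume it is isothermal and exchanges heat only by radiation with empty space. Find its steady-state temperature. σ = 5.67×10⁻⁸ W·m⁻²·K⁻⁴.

T ≈ 367 K

At steady state, absorbed solar power + internal power = radiated power.
Absorbed: α·S·A_cross = 0.67·1070·0.2030 = 145.5 W (cross-section A).
Total input = 145.5 + 48.7 = 194.2 W.
Radiated: εσ·A_surf·T⁴ with A_surf = A = 0.2030 m².
T⁴ = 194.2/(0.93·5.67×10⁻⁸·0.2030) = 1.814×10¹⁰ K⁴.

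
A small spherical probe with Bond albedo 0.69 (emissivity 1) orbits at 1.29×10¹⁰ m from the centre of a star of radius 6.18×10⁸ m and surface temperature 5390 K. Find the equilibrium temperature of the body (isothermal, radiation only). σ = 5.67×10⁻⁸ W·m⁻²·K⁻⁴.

The star's surface emits σT_*⁴; at distance d the flux is S = σT_*⁴(R_*/d)².
S = 5.67×10⁻⁸·(5390)⁴·(6.18×10⁸/1.29×10¹⁰)² = 1.098×10⁵ W/m².
For an isothermal sphere T⁴ = (1−a)S/(4σ) = 1.501×10¹¹ K⁴.

T ≈ 622 K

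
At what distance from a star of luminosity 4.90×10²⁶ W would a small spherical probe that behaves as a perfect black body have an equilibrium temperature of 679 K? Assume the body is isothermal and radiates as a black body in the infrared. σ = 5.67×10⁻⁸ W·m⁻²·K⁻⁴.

d ≈ 2.84×10¹⁰ m

For an isothermal black-emitting sphere, (1−a)S·πr² = σ·4πr²·T⁴ ⇒ S = 4σT⁴/(1−a).
S = 4·5.67×10⁻⁸·(679)⁴/1.00 = 48210 W/m².
Flux falls as S = L/(4πd²), so d = √(L/(4πS)) = √(4.90×10²⁶/(4π·48210)).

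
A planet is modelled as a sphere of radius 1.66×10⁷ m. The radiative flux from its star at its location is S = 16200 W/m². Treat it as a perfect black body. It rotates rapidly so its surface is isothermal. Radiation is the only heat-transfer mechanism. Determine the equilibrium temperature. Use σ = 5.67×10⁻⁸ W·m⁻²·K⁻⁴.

T ≈ 517 K

At equilibrium, absorbed power = emitted power.
Absorbing cross-section = πr² = 8.657×10¹⁴ m²; emitting surface = 4πr² = 3.463×10¹⁵ m² (ratio 4).
S·A_cross = εσ·A_surf·T⁴  ⇒  T⁴ = S/(4σ).
T⁴ = 1.00·16200/(4·5.67×10⁻⁸) = 7.143×10¹⁰ K⁴.
T = (7.143×10¹⁰)^(1/4).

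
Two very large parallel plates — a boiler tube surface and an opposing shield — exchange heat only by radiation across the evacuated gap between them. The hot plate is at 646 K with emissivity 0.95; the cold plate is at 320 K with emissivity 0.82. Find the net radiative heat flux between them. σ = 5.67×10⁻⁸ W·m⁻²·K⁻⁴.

q ≈ 7290 W/m²

For two infinite grey parallel plates, q = σ(T₁⁴ − T₂⁴)/(1/ε₁ + 1/ε₂ − 1).
T₁⁴ − T₂⁴ = 1.742×10¹¹ − 1.049×10¹⁰ = 1.637×10¹¹ K⁴.
1/ε₁ + 1/ε₂ − 1 = 1.053 + 1.220 − 1 = 1.272.
q = 5.67×10⁻⁸ × 1.637×10¹¹ / 1.272.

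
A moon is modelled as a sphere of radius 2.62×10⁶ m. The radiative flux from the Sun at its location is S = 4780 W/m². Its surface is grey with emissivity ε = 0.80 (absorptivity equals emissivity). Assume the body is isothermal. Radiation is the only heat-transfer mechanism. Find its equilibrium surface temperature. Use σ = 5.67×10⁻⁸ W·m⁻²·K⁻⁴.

T ≈ 381 K

At equilibrium, absorbed power = emitted power.
Absorbing cross-section = πr² = 2.157×10¹³ m²; emitting surface = 4πr² = 8.626×10¹³ m² (ratio 4).
εS·A_cross = εσ·A_surf·T⁴  ⇒  T⁴ = S/(4σ)   (ε cancels).
T⁴ = 4780/(4·5.67×10⁻⁸) = 2.108×10¹⁰ K⁴.
T = (2.108×10¹⁰)^(1/4).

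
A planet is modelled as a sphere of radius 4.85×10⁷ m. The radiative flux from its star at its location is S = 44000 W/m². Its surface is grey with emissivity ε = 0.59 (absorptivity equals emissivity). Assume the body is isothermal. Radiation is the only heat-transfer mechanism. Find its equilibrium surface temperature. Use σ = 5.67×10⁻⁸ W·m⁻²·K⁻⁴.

T ≈ 664 K

At equilibrium, absorbed power = emitted power.
Absorbing cross-section = πr² = 7.390×10¹⁵ m²; emitting surface = 4πr² = 2.956×10¹⁶ m² (ratio 4).
εS·A_cross = εσ·A_surf·T⁴  ⇒  T⁴ = S/(4σ)   (ε cancels).
T⁴ = 44000/(4·5.67×10⁻⁸) = 1.940×10¹¹ K⁴.
T = (1.940×10¹¹)^(1/4).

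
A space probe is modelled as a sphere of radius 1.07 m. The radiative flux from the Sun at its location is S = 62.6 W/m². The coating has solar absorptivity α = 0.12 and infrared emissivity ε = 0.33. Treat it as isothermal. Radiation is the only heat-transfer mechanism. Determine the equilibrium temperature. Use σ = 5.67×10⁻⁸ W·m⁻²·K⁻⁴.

T ≈ 100 K

At equilibrium, absorbed power = emitted power.
Absorbing cross-section = πr² = 3.597 m²; emitting surface = 4πr² = 14.39 m² (ratio 4).
αS·A_cross = εσ·A_surf·T⁴  ⇒  T⁴ = αS/(ε·4σ).
T⁴ = 0.120·62.6/(0.33·4·5.67×10⁻⁸) = 1.004×10⁸ K⁴.
T = (1.004×10⁸)^(1/4).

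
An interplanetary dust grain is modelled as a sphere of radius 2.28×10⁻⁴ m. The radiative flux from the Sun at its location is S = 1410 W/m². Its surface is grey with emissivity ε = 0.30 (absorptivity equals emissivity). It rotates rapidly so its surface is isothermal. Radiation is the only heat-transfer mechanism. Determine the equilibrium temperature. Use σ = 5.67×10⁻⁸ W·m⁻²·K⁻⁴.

T ≈ 281 K

At equilibrium, absorbed power = emitted power.
Absorbing cross-section = πr² = 1.633×10⁻⁷ m²; emitting surface = 4πr² = 6.533×10⁻⁷ m² (ratio 4).
εS·A_cross = εσ·A_surf·T⁴  ⇒  T⁴ = S/(4σ)   (ε cancels).
T⁴ = 1410/(4·5.67×10⁻⁸) = 6.217×10⁹ K⁴.
T = (6.217×10⁹)^(1/4).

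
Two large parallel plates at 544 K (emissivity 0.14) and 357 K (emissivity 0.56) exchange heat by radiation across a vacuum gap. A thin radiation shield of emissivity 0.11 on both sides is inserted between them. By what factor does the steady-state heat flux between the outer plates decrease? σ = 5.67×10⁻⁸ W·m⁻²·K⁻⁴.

Without shield: q₀ = σΔ(T⁴)/(1/ε₁+1/ε₂−1) with denominator 7.929.
With shield the two gaps are in series; the resistances add: (1/ε₁+1/ε_s−1)+(1/ε_s+1/ε₂−1) = 15.23+9.877 = 25.11.
Heat-flux ratio q₀/q = 25.11/7.929.

factor ≈ 3.17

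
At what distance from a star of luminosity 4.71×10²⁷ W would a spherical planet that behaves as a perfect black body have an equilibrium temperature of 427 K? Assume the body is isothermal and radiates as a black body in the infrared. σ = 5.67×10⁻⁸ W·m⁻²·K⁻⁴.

For an isothermal black-emitting sphere, (1−a)S·πr² = σ·4πr²·T⁴ ⇒ S = 4σT⁴/(1−a).
S = 4·5.67×10⁻⁸·(427)⁴/1.00 = 7540 W/m².
Flux falls as S = L/(4πd²), so d = √(L/(4πS)) = √(4.71×10²⁷/(4π·7540)).

d ≈ 2.23×10¹¹ m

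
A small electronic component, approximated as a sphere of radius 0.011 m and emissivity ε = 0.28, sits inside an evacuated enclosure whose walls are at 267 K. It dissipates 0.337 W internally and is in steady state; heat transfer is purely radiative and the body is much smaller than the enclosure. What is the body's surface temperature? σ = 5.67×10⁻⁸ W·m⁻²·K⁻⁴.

For a small grey body in a large enclosure, net radiated power = εσA(T⁴ − T_w⁴).
Steady state: P = εσA(T⁴ − T_w⁴) with A = 4πr² = 0.001521 m².
T⁴ = P/(εσA) + T_w⁴ = 0.337/(0.28·5.67×10⁻⁸·0.001521) + (267)⁴
    = 1.396×10¹⁰ + 5.082×10⁹ = 1.904×10¹⁰ K⁴.

T ≈ 371 K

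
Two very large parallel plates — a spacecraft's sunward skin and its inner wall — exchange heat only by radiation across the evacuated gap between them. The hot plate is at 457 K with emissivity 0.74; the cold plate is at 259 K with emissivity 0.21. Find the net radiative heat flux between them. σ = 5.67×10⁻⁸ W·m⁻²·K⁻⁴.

q ≈ 434 W/m²

For two infinite grey parallel plates, q = σ(T₁⁴ − T₂⁴)/(1/ε₁ + 1/ε₂ − 1).
T₁⁴ − T₂⁴ = 4.362×10¹⁰ − 4.500×10⁹ = 3.912×10¹⁰ K⁴.
1/ε₁ + 1/ε₂ − 1 = 1.351 + 4.762 − 1 = 5.113.
q = 5.67×10⁻⁸ × 3.912×10¹⁰ / 5.113.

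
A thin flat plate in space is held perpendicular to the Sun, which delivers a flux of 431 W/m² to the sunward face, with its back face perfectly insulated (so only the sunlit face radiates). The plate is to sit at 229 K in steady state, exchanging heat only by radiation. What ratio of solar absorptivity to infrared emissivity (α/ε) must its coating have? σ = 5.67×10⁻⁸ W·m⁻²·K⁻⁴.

Balance: αS·A = εσ·1A·T⁴ ⇒ α/ε = σT⁴/S.
α/ε = 5.67×10⁻⁸·(229)⁴/431 = 5.67×10⁻⁸·2.750×10⁹/431.

α/ε ≈ 0.362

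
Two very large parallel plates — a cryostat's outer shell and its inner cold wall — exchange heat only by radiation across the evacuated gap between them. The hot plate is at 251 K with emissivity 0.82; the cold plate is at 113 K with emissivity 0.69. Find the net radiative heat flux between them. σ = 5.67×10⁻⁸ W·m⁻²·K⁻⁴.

q ≈ 129 W/m²

For two infinite grey parallel plates, q = σ(T₁⁴ − T₂⁴)/(1/ε₁ + 1/ε₂ − 1).
T₁⁴ − T₂⁴ = 3.969×10⁹ − 1.630×10⁸ = 3.806×10⁹ K⁴.
1/ε₁ + 1/ε₂ − 1 = 1.220 + 1.449 − 1 = 1.669.
q = 5.67×10⁻⁸ × 3.806×10⁹ / 1.669.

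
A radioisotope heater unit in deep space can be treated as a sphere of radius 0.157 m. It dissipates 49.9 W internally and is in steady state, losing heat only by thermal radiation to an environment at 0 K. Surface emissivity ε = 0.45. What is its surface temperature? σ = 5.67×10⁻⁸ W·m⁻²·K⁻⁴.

T ≈ 282 K

Steady state: internal power = radiated power, P = εσA T⁴.
Radiating area A = 4πr² = 0.3097 m².
T⁴ = P/(εσA) = 49.9/(0.45·5.67×10⁻⁸·0.3097) = 6.314×10⁹ K⁴.
T = (6.314×10⁹)^(1/4).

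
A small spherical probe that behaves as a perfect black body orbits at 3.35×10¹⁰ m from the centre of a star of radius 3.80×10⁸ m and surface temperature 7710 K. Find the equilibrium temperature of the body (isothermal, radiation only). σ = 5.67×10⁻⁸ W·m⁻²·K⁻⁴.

T ≈ 581 K

The star's surface emits σT_*⁴; at distance d the flux is S = σT_*⁴(R_*/d)².
S = 5.67×10⁻⁸·(7710)⁴·(3.80×10⁸/3.35×10¹⁰)² = 25780 W/m².
For an isothermal sphere T⁴ = (1−a)S/(4σ) = 1.137×10¹¹ K⁴.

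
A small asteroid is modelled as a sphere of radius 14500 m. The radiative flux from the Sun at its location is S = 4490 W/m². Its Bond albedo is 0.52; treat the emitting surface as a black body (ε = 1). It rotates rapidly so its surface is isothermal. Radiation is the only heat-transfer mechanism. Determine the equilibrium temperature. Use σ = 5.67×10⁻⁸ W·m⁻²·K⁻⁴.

At equilibrium, absorbed power = emitted power.
Absorbing cross-section = πr² = 6.605×10⁸ m²; emitting surface = 4πr² = 2.642×10⁹ m² (ratio 4).
(1−a)S·A_cross = εσ·A_surf·T⁴  ⇒  T⁴ = (1−a)S/(4σ).
T⁴ = 0.480·4490/(4·5.67×10⁻⁸) = 9.503×10⁹ K⁴.
T = (9.503×10⁹)^(1/4).

T ≈ 312 K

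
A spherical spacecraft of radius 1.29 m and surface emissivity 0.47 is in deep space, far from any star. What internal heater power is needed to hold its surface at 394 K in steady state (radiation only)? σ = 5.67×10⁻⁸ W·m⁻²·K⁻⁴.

P ≈ 13400 W

P = εσ·4πr²·T⁴.
4πr² = 20.91 m²; T⁴ = 2.410×10¹⁰ K⁴.
P = 0.47·5.67×10⁻⁸·20.91·2.410×10¹⁰.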